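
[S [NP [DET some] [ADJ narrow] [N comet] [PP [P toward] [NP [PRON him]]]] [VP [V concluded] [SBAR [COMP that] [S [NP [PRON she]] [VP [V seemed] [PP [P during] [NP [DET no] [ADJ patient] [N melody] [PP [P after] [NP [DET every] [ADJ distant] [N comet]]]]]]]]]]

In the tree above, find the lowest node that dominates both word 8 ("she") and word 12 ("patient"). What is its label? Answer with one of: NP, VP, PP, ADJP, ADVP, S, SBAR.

S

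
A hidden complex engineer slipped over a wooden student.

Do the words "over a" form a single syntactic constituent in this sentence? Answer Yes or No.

"over" belongs to the preposition "over" while "a" belongs to the noun phrase "a wooden student"; a span that runs across that boundary is not a single phrase.

No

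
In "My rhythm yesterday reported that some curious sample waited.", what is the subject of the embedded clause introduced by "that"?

some curious sample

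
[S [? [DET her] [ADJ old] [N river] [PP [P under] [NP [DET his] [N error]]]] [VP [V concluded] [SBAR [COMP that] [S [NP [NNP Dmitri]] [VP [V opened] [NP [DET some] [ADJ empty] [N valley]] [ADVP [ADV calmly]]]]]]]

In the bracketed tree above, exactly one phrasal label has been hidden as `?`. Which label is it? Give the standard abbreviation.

A constituent whose immediate children are DET 'her', ADJ 'old', N 'river', PP is a noun phrase: NP.

NP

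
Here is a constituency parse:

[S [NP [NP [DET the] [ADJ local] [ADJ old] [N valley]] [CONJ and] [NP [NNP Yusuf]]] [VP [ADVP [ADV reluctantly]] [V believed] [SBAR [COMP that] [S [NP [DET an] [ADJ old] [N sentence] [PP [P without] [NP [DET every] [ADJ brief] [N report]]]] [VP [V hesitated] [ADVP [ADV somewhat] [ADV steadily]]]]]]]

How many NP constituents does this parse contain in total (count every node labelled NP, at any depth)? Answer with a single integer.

Scanning left to right, an opening `[NP` appears at word positions 1, 1, 6, 10, 14 — 5 in total.

5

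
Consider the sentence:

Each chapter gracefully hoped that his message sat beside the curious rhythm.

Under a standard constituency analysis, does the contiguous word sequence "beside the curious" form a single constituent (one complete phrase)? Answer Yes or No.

The sequence begins inside the preposition "beside" and ends inside the noun phrase "the curious rhythm"; it crosses a phrase boundary, so no single node in the tree spans exactly those words.

No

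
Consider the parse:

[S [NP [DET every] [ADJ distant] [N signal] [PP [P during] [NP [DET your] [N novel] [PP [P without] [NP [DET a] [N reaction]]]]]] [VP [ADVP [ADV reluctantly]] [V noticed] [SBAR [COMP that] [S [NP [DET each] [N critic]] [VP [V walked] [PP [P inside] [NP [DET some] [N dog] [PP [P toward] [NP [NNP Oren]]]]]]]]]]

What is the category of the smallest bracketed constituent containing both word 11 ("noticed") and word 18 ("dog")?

VP

Both words fall inside [VP reluctantly noticed that each critic walked inside some dog toward Oren] (words 10–20), and no smaller constituent contains them both. Label: VP.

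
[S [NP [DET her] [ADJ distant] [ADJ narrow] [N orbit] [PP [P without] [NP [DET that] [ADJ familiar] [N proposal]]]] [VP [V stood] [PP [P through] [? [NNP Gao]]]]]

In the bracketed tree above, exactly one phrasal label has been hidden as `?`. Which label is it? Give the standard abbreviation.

NP

Looking at what the `?` directly dominates — NNP 'Gao' — this is a noun phrase (NP).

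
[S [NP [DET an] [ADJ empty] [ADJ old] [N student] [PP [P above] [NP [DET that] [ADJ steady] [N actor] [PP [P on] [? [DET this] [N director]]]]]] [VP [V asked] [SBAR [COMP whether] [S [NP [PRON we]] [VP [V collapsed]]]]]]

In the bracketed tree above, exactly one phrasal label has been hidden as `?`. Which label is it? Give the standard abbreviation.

NP

A constituent whose immediate children are DET 'this', N 'director' is a noun phrase: NP.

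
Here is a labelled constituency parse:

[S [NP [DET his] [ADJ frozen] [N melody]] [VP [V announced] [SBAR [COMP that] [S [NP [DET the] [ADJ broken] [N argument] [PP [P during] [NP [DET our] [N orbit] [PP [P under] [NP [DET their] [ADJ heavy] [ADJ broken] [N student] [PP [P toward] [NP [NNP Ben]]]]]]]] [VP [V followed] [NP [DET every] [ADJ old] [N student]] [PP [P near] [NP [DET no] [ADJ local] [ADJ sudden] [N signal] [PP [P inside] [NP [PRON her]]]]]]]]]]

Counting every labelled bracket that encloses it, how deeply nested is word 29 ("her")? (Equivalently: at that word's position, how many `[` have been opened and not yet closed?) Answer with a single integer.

10

Path from the root down to the word: S → VP → SBAR → S → VP → PP → NP → PP → NP → PRON. That is 10 enclosing brackets.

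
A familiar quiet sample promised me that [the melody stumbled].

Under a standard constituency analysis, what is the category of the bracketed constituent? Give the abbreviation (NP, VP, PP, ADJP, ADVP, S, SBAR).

"stumbled" is the head of the bracketed span, so the span is a clause: S.

S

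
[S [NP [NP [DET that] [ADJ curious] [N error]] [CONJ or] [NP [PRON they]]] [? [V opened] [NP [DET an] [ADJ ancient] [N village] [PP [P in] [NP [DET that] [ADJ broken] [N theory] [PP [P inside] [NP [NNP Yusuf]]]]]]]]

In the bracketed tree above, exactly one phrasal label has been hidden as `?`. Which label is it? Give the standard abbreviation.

A constituent whose immediate children are V 'opened', NP is a verb phrase: VP.

VP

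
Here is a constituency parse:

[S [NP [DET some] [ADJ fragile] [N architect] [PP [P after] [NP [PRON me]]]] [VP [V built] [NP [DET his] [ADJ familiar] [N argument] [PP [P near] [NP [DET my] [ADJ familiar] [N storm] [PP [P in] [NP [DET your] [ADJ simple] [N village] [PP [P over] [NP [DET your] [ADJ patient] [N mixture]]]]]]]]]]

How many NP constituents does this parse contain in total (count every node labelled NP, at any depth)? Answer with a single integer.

The NP constituents are: [NP some fragile architect after me]; [NP me]; [NP his familiar argument near my familiar storm in your simple village over your patient mixture]; [NP my familiar storm in your simple village over your patient mixture]; [NP your simple village over your patient mixture]; [NP your patient mixture]. Total: 6.

6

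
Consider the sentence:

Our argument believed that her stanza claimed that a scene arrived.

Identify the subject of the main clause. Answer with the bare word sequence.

In the main clause the verb is "believed"; the NP preceding it, "our argument", is the subject.

our argument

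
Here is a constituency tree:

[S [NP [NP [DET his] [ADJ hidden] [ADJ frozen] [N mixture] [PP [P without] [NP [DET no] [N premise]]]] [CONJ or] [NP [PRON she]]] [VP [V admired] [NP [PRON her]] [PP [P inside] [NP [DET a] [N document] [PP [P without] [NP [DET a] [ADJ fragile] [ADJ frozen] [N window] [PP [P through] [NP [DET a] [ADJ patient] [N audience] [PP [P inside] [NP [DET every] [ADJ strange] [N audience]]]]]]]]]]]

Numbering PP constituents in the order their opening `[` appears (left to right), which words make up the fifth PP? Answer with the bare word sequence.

Opening `[PP` markers occur at word positions 5, 12, 15, 20, 24; the fifth of these opens the constituent [PP inside every strange audience].

inside every strange audience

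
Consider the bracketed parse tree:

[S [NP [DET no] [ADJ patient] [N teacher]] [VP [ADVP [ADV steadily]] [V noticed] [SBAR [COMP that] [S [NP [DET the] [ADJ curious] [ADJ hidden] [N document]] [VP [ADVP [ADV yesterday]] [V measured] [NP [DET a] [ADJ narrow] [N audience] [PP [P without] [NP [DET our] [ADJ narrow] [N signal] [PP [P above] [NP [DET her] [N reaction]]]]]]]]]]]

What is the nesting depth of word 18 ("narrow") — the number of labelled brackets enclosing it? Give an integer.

The word sits inside ADJ, which is inside NP, inside PP, inside NP, inside VP, inside S, inside SBAR, inside VP, inside S — 9 brackets in all.

9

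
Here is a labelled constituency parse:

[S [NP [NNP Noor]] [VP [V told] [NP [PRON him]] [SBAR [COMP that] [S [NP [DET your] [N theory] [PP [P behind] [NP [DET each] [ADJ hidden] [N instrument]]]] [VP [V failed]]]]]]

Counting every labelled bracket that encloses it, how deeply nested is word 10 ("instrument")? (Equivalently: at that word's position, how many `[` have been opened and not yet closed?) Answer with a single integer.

8

Counting open brackets not yet closed at "instrument": [S [VP [SBAR [S [NP [PP [NP [N = 8.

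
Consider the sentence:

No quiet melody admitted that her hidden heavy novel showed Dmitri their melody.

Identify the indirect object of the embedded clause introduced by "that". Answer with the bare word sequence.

"showed" heads the VP of the embedded clause introduced by "that", and "Dmitri" is its indirect object.

Dmitri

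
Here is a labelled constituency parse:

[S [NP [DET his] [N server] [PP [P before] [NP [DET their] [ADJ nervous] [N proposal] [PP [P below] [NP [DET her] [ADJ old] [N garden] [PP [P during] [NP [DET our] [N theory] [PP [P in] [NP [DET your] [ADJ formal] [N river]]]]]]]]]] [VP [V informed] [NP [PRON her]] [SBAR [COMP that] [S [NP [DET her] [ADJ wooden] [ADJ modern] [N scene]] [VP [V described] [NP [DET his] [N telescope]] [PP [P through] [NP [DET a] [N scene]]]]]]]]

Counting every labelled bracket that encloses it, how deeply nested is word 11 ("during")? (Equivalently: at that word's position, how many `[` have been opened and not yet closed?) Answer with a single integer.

8

Counting open brackets not yet closed at "during": [S [NP [PP [NP [PP [NP [PP [P = 8.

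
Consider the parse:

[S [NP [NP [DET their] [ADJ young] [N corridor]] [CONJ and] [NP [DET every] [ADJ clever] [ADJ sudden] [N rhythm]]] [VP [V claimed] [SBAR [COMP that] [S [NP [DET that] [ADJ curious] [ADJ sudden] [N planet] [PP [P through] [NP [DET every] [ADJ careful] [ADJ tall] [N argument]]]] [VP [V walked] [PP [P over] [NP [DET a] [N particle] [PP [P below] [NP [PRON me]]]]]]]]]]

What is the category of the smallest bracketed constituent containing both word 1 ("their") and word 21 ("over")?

S

Both words fall inside [S their young corridor and every clever sudden rhythm claimed that that curious sudden planet through every careful tall argument walked over a particle below me] (words 1–25), and no smaller constituent contains them both. Label: S.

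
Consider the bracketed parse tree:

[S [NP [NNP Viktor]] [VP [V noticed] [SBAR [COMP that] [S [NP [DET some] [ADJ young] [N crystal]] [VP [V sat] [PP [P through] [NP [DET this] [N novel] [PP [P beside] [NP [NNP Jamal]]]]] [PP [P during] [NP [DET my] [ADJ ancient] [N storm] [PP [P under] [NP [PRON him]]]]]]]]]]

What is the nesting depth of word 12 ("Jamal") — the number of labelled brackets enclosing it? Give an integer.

Counting open brackets not yet closed at "Jamal": [S [VP [SBAR [S [VP [PP [NP [PP [NP [NNP = 10.

10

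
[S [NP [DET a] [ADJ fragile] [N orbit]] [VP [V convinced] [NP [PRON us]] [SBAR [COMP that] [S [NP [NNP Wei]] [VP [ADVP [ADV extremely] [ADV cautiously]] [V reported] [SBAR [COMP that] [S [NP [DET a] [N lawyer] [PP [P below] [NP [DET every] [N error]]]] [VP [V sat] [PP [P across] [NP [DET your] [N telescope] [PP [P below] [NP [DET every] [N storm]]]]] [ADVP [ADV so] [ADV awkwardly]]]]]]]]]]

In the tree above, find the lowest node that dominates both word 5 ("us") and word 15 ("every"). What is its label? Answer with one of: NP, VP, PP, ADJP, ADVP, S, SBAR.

VP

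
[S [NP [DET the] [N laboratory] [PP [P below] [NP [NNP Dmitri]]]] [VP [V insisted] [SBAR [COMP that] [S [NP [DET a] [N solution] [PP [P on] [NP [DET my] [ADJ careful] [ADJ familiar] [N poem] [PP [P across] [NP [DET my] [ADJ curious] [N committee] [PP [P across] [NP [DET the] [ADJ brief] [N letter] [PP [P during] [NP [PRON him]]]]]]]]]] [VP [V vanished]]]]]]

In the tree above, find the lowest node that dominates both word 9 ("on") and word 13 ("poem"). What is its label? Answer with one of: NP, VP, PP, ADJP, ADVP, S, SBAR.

Word 9 lies under S → VP → SBAR → S → NP → PP → P; word 13 lies under S → VP → SBAR → S → NP → PP → NP → N. The lowest shared node is the PP.

PP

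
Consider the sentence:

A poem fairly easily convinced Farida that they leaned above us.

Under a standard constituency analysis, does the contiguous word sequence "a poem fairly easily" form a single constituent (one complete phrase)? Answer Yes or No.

The sequence begins inside the noun phrase "a poem" and ends inside the verb phrase "fairly easily convinced Farida that they leaned above us"; it crosses a phrase boundary, so no single node in the tree spans exactly those words.

No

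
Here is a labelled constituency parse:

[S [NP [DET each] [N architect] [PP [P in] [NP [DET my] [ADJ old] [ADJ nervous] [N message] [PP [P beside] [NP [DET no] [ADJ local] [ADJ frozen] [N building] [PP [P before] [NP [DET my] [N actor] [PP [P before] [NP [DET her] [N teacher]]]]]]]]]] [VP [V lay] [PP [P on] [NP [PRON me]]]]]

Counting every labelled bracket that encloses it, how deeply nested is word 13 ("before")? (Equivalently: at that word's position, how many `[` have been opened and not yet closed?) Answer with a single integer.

Counting open brackets not yet closed at "before": [S [NP [PP [NP [PP [NP [PP [P = 8.

8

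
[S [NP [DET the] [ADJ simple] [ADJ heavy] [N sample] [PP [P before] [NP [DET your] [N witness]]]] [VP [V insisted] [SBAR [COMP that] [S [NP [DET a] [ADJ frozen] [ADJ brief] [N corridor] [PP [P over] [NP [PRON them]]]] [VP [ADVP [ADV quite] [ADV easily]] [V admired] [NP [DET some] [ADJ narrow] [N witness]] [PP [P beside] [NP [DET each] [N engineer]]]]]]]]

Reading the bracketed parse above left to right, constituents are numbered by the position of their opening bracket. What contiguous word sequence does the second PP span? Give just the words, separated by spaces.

over them

The PP opening brackets appear, in order, over: "before your witness"; "over them"; "beside each engineer". The second one spans "over them".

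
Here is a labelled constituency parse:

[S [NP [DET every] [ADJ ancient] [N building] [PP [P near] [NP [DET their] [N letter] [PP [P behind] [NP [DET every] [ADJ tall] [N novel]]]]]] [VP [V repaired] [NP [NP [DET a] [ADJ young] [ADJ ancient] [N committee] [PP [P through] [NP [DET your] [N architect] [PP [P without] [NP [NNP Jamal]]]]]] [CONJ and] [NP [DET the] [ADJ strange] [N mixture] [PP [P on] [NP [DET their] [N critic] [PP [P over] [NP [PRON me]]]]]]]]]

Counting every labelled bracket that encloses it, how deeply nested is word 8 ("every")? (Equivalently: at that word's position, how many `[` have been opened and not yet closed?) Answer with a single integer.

7

The word sits inside DET, which is inside NP, inside PP, inside NP, inside PP, inside NP, inside S — 7 brackets in all.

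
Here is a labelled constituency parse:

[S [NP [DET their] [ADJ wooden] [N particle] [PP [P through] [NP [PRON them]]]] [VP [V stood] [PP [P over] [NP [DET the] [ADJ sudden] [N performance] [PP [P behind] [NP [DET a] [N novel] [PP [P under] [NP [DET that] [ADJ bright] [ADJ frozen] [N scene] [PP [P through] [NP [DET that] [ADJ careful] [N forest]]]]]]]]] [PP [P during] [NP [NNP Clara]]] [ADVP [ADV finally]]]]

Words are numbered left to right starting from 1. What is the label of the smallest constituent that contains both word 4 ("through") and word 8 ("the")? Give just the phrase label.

S

The smallest bracket enclosing both words is [S their wooden particle through them stood over the sudden performance behind a novel under that bright frozen scene through that careful forest during Clara finally], so the label is S.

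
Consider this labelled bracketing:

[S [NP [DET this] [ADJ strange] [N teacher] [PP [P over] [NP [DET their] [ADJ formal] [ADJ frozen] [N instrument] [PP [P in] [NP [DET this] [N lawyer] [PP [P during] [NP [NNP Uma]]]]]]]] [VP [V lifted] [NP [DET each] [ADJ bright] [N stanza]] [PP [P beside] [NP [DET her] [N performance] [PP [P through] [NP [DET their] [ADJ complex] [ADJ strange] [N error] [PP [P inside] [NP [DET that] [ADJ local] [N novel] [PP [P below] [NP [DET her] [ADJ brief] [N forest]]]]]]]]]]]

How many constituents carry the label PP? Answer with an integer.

Listing each PP by its span: [PP over their formal frozen instrument in this lawyer during Uma]; [PP in this lawyer during Uma]; [PP during Uma]; [PP beside her performance through their complex strange error inside that local novel below her brief forest]; [PP through their complex strange error inside that local novel below her brief forest]; [PP inside that local novel below her brief forest] … — that makes 7.

7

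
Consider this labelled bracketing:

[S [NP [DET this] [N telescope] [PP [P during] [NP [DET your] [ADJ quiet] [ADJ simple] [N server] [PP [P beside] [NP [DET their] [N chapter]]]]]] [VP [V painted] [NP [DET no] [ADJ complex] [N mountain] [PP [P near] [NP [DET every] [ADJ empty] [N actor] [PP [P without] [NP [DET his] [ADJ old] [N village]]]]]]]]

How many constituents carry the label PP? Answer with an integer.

4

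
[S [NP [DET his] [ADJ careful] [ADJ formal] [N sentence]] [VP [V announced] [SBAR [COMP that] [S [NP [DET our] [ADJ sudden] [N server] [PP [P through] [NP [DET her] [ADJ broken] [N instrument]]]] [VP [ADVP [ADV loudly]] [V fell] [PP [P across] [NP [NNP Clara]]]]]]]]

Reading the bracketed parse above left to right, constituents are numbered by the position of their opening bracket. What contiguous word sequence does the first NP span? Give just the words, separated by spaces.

The NP opening brackets appear, in order, over: "his careful formal sentence"; "our sudden server through her broken instrument"; "her broken instrument"; "Clara". The first one spans "his careful formal sentence".

his careful formal sentence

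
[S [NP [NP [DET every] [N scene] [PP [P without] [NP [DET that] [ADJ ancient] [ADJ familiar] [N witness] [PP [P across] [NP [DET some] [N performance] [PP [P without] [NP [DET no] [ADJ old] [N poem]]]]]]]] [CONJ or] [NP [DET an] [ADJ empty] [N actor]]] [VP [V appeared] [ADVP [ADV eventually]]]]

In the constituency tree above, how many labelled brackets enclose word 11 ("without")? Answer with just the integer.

9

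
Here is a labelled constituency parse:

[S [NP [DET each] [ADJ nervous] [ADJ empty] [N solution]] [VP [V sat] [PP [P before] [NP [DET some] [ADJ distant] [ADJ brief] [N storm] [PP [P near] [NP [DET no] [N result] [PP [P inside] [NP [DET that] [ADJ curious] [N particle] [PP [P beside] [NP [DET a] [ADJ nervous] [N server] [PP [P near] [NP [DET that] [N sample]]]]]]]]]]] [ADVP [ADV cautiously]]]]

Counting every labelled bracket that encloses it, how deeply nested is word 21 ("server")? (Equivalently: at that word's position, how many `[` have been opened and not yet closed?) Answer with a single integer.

11

The word sits inside N, which is inside NP, inside PP, inside NP, inside PP, inside NP, inside PP, inside NP, inside PP, inside VP, inside S — 11 brackets in all.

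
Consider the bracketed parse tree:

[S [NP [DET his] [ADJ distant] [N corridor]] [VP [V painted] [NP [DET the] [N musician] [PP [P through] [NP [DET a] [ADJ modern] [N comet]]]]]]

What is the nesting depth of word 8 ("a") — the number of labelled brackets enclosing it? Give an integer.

Counting open brackets not yet closed at "a": [S [VP [NP [PP [NP [DET = 6.

6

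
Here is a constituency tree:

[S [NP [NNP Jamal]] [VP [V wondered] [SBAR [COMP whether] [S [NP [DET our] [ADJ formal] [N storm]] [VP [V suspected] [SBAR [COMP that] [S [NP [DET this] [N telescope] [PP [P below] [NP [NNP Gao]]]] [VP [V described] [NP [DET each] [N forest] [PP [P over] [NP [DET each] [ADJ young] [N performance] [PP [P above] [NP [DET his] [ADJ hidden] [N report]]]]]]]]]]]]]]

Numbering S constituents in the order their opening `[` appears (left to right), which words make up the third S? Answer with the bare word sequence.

this telescope below Gao described each forest over each young performance above his hidden report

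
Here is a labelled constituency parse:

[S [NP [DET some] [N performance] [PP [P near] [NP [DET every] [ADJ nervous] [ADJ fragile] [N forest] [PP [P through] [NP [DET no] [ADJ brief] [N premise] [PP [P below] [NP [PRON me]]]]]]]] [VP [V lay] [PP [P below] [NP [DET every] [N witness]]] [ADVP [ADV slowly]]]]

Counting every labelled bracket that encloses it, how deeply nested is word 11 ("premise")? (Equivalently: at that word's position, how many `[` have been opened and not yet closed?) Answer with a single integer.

7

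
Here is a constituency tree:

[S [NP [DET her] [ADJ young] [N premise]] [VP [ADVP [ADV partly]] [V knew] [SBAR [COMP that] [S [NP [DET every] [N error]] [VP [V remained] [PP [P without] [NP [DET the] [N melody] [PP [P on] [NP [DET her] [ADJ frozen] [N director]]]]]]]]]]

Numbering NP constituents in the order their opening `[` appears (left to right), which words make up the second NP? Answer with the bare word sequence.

In left-to-right order the NP constituents are "her young premise"; "every error"; "the melody on her frozen director"; "her frozen director". Number 2 is "every error".

every error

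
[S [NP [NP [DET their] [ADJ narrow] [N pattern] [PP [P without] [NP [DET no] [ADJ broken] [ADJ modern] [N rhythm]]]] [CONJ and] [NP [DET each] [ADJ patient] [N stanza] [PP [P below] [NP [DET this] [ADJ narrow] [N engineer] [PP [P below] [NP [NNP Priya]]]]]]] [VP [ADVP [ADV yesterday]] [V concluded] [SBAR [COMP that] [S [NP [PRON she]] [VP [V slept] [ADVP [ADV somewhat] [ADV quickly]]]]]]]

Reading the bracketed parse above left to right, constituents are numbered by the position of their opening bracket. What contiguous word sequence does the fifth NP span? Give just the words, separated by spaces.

In left-to-right order the NP constituents are "their narrow pattern without no broken modern rhythm and each patient stanza below this narrow engineer below Priya"; "their narrow pattern without no broken modern rhythm"; "no broken modern rhythm"; "each patient stanza below this narrow engineer below Priya"; "this narrow engineer below Priya"; "Priya"; "she". Number 5 is "this narrow engineer below Priya".

this narrow engineer below Priya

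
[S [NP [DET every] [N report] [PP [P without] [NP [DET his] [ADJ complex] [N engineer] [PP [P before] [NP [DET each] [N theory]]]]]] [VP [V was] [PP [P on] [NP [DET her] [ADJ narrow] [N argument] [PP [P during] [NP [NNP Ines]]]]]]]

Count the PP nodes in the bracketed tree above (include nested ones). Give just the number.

4

Listing each PP by its span: [PP without his complex engineer before each theory]; [PP before each theory]; [PP on her narrow argument during Ines]; [PP during Ines] — that makes 4.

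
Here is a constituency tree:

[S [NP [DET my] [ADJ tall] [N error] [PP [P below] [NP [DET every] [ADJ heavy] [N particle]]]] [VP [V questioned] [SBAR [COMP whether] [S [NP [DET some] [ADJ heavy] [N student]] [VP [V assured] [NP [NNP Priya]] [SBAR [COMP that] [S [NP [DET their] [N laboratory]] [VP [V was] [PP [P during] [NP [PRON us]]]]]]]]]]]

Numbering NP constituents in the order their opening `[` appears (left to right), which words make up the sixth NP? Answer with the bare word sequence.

us

In left-to-right order the NP constituents are "my tall error below every heavy particle"; "every heavy particle"; "some heavy student"; "Priya"; "their laboratory"; "us". Number 6 is "us".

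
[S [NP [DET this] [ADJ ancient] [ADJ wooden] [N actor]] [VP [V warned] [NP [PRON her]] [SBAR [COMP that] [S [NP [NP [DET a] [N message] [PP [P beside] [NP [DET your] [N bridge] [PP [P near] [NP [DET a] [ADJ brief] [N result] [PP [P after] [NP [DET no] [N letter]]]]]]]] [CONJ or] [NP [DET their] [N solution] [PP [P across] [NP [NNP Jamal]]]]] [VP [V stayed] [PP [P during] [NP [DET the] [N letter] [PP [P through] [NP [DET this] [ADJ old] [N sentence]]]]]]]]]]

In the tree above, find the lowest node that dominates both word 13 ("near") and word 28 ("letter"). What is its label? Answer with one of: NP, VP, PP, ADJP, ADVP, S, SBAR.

S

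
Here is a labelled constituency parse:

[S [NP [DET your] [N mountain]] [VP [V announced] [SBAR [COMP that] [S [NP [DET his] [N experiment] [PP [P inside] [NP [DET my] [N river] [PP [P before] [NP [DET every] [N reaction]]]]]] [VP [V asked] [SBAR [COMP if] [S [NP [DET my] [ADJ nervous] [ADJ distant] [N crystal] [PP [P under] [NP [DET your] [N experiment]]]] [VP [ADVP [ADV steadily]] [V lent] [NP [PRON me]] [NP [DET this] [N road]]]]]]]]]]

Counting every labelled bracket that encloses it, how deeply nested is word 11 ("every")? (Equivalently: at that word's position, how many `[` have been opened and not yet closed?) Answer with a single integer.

10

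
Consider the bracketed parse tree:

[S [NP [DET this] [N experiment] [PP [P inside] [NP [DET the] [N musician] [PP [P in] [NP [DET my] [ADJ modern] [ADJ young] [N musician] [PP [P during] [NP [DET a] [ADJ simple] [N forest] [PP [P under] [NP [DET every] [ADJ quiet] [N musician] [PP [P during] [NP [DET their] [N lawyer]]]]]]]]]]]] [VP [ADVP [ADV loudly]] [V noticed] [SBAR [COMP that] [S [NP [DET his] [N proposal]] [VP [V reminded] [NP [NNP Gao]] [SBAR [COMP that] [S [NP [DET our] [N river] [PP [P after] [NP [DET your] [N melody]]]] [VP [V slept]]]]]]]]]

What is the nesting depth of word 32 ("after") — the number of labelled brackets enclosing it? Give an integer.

10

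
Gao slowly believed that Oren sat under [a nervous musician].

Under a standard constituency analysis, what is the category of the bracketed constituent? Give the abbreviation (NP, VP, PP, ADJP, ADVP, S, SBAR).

The bracketed span "a nervous musician" is headed by "musician", making it a noun phrase (NP).

NP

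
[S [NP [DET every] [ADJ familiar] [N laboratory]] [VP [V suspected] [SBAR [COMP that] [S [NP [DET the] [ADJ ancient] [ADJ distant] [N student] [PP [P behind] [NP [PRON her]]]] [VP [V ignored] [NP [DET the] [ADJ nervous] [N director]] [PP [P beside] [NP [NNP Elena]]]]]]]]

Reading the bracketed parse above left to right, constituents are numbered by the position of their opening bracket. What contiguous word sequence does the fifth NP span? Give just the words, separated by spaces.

The NP opening brackets appear, in order, over: "every familiar laboratory"; "the ancient distant student behind her"; "her"; "the nervous director"; "Elena". The fifth one spans "Elena".

Elena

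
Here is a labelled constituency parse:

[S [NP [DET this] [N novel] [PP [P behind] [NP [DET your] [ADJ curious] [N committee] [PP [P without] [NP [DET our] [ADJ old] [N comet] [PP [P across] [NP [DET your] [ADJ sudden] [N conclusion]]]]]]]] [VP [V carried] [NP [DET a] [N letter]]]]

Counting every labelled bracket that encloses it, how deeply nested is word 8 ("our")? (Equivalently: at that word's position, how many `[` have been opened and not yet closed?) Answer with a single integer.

7

Counting open brackets not yet closed at "our": [S [NP [PP [NP [PP [NP [DET = 7.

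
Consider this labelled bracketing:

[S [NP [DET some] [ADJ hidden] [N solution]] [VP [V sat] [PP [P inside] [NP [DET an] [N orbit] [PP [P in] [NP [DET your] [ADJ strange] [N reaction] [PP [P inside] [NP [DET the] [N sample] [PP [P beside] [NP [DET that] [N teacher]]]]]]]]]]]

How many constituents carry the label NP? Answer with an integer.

5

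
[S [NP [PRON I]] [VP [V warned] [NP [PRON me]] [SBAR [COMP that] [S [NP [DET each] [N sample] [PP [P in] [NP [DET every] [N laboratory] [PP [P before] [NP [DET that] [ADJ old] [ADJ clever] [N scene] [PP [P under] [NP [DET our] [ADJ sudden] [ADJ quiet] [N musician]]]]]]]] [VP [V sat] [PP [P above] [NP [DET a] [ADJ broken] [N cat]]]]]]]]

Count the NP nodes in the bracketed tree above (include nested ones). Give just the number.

7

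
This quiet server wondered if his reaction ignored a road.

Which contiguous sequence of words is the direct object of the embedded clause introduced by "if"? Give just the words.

a road

"ignored" heads the VP of the embedded clause introduced by "if", and "a road" is its direct object.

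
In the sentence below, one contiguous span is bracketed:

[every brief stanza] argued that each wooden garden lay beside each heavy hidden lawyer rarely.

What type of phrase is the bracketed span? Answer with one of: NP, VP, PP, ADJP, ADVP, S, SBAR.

NP

"stanza" is the head of the bracketed span, so the span is a noun phrase: NP.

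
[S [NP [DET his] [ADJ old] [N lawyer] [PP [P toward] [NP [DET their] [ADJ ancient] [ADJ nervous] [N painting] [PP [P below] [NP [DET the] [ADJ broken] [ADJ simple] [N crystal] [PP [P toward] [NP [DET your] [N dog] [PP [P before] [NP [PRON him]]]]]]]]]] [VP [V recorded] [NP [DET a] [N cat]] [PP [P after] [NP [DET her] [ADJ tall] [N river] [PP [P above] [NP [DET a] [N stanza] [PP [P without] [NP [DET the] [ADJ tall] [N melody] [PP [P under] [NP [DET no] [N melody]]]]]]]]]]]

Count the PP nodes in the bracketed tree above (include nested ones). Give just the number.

Scanning left to right, an opening `[PP` appears at word positions 4, 9, 14, 17, 22, 26, 29, 33 — 8 in total.

8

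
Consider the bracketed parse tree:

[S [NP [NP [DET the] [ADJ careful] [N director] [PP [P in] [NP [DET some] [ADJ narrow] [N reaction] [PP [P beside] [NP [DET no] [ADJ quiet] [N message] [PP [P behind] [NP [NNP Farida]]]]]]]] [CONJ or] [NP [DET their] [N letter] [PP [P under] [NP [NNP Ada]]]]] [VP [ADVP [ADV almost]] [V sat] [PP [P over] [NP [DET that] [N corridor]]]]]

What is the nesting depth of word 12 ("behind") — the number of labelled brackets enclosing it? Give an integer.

9

The word sits inside P, which is inside PP, inside NP, inside PP, inside NP, inside PP, inside NP, inside NP, inside S — 9 brackets in all.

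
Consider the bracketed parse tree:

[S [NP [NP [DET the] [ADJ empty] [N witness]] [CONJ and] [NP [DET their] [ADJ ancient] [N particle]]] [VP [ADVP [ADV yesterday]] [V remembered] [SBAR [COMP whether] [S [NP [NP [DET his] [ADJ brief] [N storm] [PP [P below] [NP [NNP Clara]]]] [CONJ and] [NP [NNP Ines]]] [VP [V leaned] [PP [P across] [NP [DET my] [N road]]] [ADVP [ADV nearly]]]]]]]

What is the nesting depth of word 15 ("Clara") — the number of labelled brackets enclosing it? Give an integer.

9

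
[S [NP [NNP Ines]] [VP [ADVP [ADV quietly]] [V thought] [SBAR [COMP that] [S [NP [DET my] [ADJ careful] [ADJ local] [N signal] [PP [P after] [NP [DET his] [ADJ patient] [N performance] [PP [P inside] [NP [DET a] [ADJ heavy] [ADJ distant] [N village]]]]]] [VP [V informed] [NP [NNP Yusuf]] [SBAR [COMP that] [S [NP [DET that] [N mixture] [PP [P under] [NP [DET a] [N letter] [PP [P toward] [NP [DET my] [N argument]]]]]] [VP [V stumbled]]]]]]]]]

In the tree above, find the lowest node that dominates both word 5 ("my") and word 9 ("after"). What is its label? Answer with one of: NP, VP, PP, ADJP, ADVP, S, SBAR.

NP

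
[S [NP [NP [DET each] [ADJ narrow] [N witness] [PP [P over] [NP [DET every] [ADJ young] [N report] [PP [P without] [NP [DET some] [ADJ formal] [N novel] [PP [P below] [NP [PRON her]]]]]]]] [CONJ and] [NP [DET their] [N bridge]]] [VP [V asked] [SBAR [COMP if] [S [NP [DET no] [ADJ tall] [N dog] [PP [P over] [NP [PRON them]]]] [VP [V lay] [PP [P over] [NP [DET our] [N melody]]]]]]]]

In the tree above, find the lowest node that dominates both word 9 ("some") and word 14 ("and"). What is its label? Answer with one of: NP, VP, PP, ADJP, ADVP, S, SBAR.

NP

Both words fall inside [NP each narrow witness over every young report without some formal novel below her and their bridge] (words 1–16), and no smaller constituent contains them both. Label: NP.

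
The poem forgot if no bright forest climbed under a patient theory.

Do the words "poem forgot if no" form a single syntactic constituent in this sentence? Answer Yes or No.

The smallest constituent containing the whole sequence is the clause [S the poem forgot if no bright forest climbed under a patient theory], but the sequence is only part of it — it straddles the boundary between noun phrase "the poem" and verb phrase "forgot if no bright forest climbed under a patient theory".

No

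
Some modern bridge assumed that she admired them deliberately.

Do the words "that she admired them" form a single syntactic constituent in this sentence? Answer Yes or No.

No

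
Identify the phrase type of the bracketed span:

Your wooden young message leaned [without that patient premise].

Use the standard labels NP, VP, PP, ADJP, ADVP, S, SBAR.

PP

"without" is the head of the bracketed span, so the span is a prepositional phrase: PP.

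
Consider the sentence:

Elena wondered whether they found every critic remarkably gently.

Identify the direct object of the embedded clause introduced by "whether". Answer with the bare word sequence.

every critic

Within the embedded clause introduced by "whether", the direct object of "found" is "every critic".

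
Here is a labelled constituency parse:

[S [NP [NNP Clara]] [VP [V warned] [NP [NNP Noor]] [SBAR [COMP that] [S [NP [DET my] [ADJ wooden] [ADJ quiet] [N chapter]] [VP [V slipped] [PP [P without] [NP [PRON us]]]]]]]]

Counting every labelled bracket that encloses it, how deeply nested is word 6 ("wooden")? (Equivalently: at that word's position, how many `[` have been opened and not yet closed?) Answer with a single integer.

Counting open brackets not yet closed at "wooden": [S [VP [SBAR [S [NP [ADJ = 6.

6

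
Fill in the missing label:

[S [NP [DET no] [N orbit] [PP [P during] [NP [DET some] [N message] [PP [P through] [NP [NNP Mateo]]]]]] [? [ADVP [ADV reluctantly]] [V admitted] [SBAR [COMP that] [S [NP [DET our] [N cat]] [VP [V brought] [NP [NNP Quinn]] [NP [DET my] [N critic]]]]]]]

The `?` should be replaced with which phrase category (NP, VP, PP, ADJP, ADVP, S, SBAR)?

VP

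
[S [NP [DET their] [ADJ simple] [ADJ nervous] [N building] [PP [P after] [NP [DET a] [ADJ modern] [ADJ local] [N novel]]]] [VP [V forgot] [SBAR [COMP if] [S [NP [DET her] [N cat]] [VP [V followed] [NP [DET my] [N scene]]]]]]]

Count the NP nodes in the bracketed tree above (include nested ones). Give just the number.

4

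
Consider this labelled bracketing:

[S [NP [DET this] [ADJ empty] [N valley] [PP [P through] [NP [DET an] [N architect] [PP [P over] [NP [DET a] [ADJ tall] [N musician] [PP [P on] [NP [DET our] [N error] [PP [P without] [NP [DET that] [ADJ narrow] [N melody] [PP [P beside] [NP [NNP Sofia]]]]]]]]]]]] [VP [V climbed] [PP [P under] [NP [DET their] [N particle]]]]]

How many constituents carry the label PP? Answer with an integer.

6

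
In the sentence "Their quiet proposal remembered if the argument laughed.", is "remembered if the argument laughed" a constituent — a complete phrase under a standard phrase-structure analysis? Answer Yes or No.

"remembered if the argument laughed" is exactly the verb phrase [VP remembered if the argument laughed], a complete constituent.

Yes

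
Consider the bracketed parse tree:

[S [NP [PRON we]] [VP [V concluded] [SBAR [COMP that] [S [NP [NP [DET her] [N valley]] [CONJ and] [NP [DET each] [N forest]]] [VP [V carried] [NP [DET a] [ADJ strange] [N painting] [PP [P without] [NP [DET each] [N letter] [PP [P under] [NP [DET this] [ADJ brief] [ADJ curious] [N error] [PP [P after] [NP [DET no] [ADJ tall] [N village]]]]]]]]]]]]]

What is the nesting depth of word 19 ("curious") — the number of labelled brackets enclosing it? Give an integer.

11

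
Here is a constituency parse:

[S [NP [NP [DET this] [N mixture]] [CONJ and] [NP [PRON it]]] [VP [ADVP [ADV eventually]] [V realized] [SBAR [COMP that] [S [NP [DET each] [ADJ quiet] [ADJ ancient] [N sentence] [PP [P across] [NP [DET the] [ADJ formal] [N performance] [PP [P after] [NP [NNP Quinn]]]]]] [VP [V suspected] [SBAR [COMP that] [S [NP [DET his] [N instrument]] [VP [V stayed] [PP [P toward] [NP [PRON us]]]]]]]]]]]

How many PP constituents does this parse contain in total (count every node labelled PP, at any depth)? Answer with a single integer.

Scanning left to right, an opening `[PP` appears at word positions 12, 16, 23 — 3 in total.

3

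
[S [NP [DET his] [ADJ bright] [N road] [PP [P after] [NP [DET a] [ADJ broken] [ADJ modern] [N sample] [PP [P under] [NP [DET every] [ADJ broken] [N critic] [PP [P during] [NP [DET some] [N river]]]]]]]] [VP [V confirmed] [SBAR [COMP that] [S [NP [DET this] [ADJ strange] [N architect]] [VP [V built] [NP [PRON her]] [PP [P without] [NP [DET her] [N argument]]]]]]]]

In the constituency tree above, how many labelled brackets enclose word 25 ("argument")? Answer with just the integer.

The word sits inside N, which is inside NP, inside PP, inside VP, inside S, inside SBAR, inside VP, inside S — 8 brackets in all.

8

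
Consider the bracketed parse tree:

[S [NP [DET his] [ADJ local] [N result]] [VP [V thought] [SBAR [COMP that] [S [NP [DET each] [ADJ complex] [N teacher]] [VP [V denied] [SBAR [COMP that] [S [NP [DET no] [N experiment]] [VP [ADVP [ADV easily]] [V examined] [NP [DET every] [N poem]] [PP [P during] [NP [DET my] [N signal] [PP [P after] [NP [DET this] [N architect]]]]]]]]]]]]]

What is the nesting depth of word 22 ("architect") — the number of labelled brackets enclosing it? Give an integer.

Counting open brackets not yet closed at "architect": [S [VP [SBAR [S [VP [SBAR [S [VP [PP [NP [PP [NP [N = 13.

13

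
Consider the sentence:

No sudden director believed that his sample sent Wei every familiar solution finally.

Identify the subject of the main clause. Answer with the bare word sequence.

"no sudden director" is the NP that combines with the VP headed by "believed" to form the main clause — the subject.

no sudden director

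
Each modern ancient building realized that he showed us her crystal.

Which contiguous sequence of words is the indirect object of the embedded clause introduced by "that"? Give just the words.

us

"showed" heads the VP of the embedded clause introduced by "that", and "us" is its indirect object.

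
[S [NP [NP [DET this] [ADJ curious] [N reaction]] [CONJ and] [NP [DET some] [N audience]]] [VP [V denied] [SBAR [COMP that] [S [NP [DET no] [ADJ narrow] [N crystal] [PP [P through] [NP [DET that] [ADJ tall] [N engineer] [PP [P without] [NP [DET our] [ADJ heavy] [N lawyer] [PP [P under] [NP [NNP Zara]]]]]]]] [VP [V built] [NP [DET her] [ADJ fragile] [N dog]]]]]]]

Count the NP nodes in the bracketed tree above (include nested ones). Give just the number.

8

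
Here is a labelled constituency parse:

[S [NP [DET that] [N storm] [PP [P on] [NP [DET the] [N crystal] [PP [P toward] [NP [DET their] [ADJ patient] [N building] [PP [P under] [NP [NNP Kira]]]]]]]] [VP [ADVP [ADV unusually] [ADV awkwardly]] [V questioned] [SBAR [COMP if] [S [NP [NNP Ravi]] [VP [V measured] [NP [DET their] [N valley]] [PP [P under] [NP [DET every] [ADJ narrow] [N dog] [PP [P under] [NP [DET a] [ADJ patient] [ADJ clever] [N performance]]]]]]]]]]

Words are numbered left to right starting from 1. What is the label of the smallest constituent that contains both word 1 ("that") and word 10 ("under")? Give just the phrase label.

NP

The smallest bracket enclosing both words is [NP that storm on the crystal toward their patient building under Kira], so the label is NP.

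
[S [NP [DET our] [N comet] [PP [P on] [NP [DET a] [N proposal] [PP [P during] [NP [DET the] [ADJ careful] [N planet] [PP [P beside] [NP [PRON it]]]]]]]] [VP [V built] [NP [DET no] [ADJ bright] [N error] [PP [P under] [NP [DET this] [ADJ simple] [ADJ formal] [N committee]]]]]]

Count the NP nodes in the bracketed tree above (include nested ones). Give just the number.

6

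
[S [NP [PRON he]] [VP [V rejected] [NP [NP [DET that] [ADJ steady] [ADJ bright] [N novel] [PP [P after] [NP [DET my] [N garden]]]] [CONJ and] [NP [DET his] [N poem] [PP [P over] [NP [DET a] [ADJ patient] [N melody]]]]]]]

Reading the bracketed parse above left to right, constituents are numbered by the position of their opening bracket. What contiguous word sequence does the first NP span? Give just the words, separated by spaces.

he

In left-to-right order the NP constituents are "he"; "that steady bright novel after my garden and his poem over a patient melody"; "that steady bright novel after my garden"; "my garden"; "his poem over a patient melody"; "a patient melody". Number 1 is "he".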